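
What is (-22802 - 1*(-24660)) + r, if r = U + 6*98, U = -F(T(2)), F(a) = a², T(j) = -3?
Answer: 2437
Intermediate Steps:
U = -9 (U = -1*(-3)² = -1*9 = -9)
r = 579 (r = -9 + 6*98 = -9 + 588 = 579)
(-22802 - 1*(-24660)) + r = (-22802 - 1*(-24660)) + 579 = (-22802 + 24660) + 579 = 1858 + 579 = 2437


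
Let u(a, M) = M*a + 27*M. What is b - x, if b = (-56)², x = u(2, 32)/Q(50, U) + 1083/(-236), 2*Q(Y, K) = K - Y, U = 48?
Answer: 960187/236 ≈ 4068.6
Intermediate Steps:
Q(Y, K) = K/2 - Y/2 (Q(Y, K) = (K - Y)/2 = K/2 - Y/2)
u(a, M) = 27*M + M*a
x = -220091/236 (x = (32*(27 + 2))/((½)*48 - ½*50) + 1083/(-236) = (32*29)/(24 - 25) + 1083*(-1/236) = 928/(-1) - 1083/236 = 928*(-1) - 1083/236 = -928 - 1083/236 = -220091/236 ≈ -932.59)
b = 3136
b - x = 3136 - 1*(-220091/236) = 3136 + 220091/236 = 960187/236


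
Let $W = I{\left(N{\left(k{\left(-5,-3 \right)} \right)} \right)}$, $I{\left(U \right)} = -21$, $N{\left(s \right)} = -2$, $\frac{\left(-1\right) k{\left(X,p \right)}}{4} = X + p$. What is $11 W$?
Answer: $-231$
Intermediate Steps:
$k{\left(X,p \right)} = - 4 X - 4 p$ ($k{\left(X,p \right)} = - 4 \left(X + p\right) = - 4 X - 4 p$)
$W = -21$
$11 W = 11 \left(-21\right) = -231$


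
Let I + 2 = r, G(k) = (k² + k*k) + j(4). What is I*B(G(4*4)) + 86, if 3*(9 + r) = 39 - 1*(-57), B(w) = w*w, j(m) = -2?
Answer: 5462186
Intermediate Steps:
G(k) = -2 + 2*k² (G(k) = (k² + k*k) - 2 = (k² + k²) - 2 = 2*k² - 2 = -2 + 2*k²)
B(w) = w²
r = 23 (r = -9 + (39 - 1*(-57))/3 = -9 + (39 + 57)/3 = -9 + (⅓)*96 = -9 + 32 = 23)
I = 21 (I = -2 + 23 = 21)
I*B(G(4*4)) + 86 = 21*(-2 + 2*(4*4)²)² + 86 = 21*(-2 + 2*16²)² + 86 = 21*(-2 + 2*256)² + 86 = 21*(-2 + 512)² + 86 = 21*510² + 86 = 21*260100 + 86 = 5462100 + 86 = 5462186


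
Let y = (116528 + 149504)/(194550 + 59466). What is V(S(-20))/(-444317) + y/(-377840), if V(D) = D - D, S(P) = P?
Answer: -16627/5998587840 ≈ -2.7718e-6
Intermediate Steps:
V(D) = 0
y = 16627/15876 (y = 266032/254016 = 266032*(1/254016) = 16627/15876 ≈ 1.0473)
V(S(-20))/(-444317) + y/(-377840) = 0/(-444317) + (16627/15876)/(-377840) = 0*(-1/444317) + (16627/15876)*(-1/377840) = 0 - 16627/5998587840 = -16627/5998587840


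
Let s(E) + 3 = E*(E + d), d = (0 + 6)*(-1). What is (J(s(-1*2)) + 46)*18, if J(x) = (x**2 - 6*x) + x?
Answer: 2700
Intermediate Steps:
d = -6 (d = 6*(-1) = -6)
s(E) = -3 + E*(-6 + E) (s(E) = -3 + E*(E - 6) = -3 + E*(-6 + E))
J(x) = x**2 - 5*x
(J(s(-1*2)) + 46)*18 = ((-3 + (-1*2)**2 - (-6)*2)*(-5 + (-3 + (-1*2)**2 - (-6)*2)) + 46)*18 = ((-3 + (-2)**2 - 6*(-2))*(-5 + (-3 + (-2)**2 - 6*(-2))) + 46)*18 = ((-3 + 4 + 12)*(-5 + (-3 + 4 + 12)) + 46)*18 = (13*(-5 + 13) + 46)*18 = (13*8 + 46)*18 = (104 + 46)*18 = 150*18 = 2700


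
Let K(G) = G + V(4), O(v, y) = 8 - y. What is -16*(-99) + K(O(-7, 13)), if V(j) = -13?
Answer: 1566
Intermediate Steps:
K(G) = -13 + G (K(G) = G - 13 = -13 + G)
-16*(-99) + K(O(-7, 13)) = -16*(-99) + (-13 + (8 - 1*13)) = 1584 + (-13 + (8 - 13)) = 1584 + (-13 - 5) = 1584 - 18 = 1566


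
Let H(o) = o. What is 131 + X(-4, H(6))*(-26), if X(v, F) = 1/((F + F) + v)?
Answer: 511/4 ≈ 127.75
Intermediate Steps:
X(v, F) = 1/(v + 2*F) (X(v, F) = 1/(2*F + v) = 1/(v + 2*F))
131 + X(-4, H(6))*(-26) = 131 - 26/(-4 + 2*6) = 131 - 26/(-4 + 12) = 131 - 26/8 = 131 + (1/8)*(-26) = 131 - 13/4 = 511/4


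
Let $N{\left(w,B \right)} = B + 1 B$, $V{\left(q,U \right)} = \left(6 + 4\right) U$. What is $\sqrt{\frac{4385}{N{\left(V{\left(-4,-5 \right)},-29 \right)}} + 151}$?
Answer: $\frac{\sqrt{253634}}{58} \approx 8.6831$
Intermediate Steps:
$V{\left(q,U \right)} = 10 U$
$N{\left(w,B \right)} = 2 B$ ($N{\left(w,B \right)} = B + B = 2 B$)
$\sqrt{\frac{4385}{N{\left(V{\left(-4,-5 \right)},-29 \right)}} + 151} = \sqrt{\frac{4385}{2 \left(-29\right)} + 151} = \sqrt{\frac{4385}{-58} + 151} = \sqrt{4385 \left(- \frac{1}{58}\right) + 151} = \sqrt{- \frac{4385}{58} + 151} = \sqrt{\frac{4373}{58}} = \frac{\sqrt{253634}}{58}$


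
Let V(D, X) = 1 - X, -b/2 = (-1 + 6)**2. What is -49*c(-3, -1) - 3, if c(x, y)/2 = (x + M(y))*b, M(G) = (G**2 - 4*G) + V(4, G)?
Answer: 19597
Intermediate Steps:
b = -50 (b = -2*(-1 + 6)**2 = -2*5**2 = -2*25 = -50)
M(G) = 1 + G**2 - 5*G (M(G) = (G**2 - 4*G) + (1 - G) = 1 + G**2 - 5*G)
c(x, y) = -100 - 100*x - 100*y**2 + 500*y (c(x, y) = 2*((x + (1 + y**2 - 5*y))*(-50)) = 2*((1 + x + y**2 - 5*y)*(-50)) = 2*(-50 - 50*x - 50*y**2 + 250*y) = -100 - 100*x - 100*y**2 + 500*y)
-49*c(-3, -1) - 3 = -49*(-100 - 100*(-3) - 100*(-1)**2 + 500*(-1)) - 3 = -49*(-100 + 300 - 100*1 - 500) - 3 = -49*(-100 + 300 - 100 - 500) - 3 = -49*(-400) - 3 = 19600 - 3 = 19597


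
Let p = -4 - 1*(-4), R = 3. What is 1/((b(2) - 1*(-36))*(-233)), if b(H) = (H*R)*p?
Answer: -1/8388 ≈ -0.00011922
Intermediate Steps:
p = 0 (p = -4 + 4 = 0)
b(H) = 0 (b(H) = (H*3)*0 = (3*H)*0 = 0)
1/((b(2) - 1*(-36))*(-233)) = 1/((0 - 1*(-36))*(-233)) = 1/((0 + 36)*(-233)) = 1/(36*(-233)) = 1/(-8388) = -1/8388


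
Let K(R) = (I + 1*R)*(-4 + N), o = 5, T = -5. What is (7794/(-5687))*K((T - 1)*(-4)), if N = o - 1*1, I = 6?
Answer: 0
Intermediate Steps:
N = 4 (N = 5 - 1*1 = 5 - 1 = 4)
K(R) = 0 (K(R) = (6 + 1*R)*(-4 + 4) = (6 + R)*0 = 0)
(7794/(-5687))*K((T - 1)*(-4)) = (7794/(-5687))*0 = (7794*(-1/5687))*0 = -7794/5687*0 = 0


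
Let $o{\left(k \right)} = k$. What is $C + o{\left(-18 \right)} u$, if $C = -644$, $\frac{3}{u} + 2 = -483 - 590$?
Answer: $- \frac{692246}{1075} \approx -643.95$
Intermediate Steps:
$u = - \frac{3}{1075}$ ($u = \frac{3}{-2 - 1073} = \frac{3}{-1075} = 3 \left(- \frac{1}{1075}\right) = - \frac{3}{1075} \approx -0.0027907$)
$C + o{\left(-18 \right)} u = -644 - - \frac{54}{1075} = -644 + \frac{54}{1075} = - \frac{692246}{1075}$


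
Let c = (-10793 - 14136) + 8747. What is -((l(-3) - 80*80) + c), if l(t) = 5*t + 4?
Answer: 22593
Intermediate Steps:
l(t) = 4 + 5*t
c = -16182 (c = -24929 + 8747 = -16182)
-((l(-3) - 80*80) + c) = -(((4 + 5*(-3)) - 80*80) - 16182) = -(((4 - 15) - 6400) - 16182) = -((-11 - 6400) - 16182) = -(-6411 - 16182) = -1*(-22593) = 22593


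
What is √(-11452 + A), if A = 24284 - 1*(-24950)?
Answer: 3*√4198 ≈ 194.38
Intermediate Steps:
A = 49234 (A = 24284 + 24950 = 49234)
√(-11452 + A) = √(-11452 + 49234) = √37782 = 3*√4198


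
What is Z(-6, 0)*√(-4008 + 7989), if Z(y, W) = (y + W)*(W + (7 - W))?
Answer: -42*√3981 ≈ -2650.0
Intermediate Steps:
Z(y, W) = 7*W + 7*y (Z(y, W) = (W + y)*7 = 7*W + 7*y)
Z(-6, 0)*√(-4008 + 7989) = (7*0 + 7*(-6))*√(-4008 + 7989) = (0 - 42)*√3981 = -42*√3981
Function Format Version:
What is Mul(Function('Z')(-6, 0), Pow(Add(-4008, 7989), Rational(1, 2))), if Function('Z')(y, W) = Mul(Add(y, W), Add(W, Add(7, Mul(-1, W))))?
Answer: Mul(-42, Pow(3981, Rational(1, 2))) ≈ -2650.0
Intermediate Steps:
Function('Z')(y, W) = Add(Mul(7, W), Mul(7, y)) (Function('Z')(y, W) = Mul(Add(W, y), 7) = Add(Mul(7, W), Mul(7, y)))
Mul(Function('Z')(-6, 0), Pow(Add(-4008, 7989), Rational(1, 2))) = Mul(Add(Mul(7, 0), Mul(7, -6)), Pow(Add(-4008, 7989), Rational(1, 2))) = Mul(Add(0, -42), Pow(3981, Rational(1, 2))) = Mul(-42, Pow(3981, Rational(1, 2)))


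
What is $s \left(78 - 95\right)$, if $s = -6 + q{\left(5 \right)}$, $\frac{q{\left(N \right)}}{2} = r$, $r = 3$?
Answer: $0$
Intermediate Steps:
$q{\left(N \right)} = 6$ ($q{\left(N \right)} = 2 \cdot 3 = 6$)
$s = 0$ ($s = -6 + 6 = 0$)
$s \left(78 - 95\right) = 0 \left(78 - 95\right) = 0 \left(-17\right) = 0$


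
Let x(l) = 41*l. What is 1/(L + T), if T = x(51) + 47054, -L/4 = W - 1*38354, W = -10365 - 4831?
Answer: 1/263345 ≈ 3.7973e-6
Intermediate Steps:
W = -15196
L = 214200 (L = -4*(-15196 - 1*38354) = -4*(-15196 - 38354) = -4*(-53550) = 214200)
T = 49145 (T = 41*51 + 47054 = 2091 + 47054 = 49145)
1/(L + T) = 1/(214200 + 49145) = 1/263345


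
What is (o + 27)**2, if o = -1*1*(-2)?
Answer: 841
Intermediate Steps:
o = 2 (o = -1*(-2) = 2)
(o + 27)**2 = (2 + 27)**2 = 29**2 = 841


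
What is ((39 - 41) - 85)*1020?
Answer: -88740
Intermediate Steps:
((39 - 41) - 85)*1020 = (-2 - 85)*1020 = -87*1020 = -88740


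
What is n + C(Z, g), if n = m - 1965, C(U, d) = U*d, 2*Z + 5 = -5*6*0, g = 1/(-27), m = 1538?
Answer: -23053/54 ≈ -426.91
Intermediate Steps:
g = -1/27 ≈ -0.037037
Z = -5/2 (Z = -5/2 + (-5*6*0)/2 = -5/2 + (-30*0)/2 = -5/2 + (1/2)*0 = -5/2 + 0 = -5/2 ≈ -2.5000)
n = -427 (n = 1538 - 1965 = -427)
n + C(Z, g) = -427 - 5/2*(-1/27) = -427 + 5/54 = -23053/54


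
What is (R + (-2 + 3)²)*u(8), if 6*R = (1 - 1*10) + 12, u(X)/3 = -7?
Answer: -63/2 ≈ -31.500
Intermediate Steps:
u(X) = -21 (u(X) = 3*(-7) = -21)
R = ½ (R = ((1 - 1*10) + 12)/6 = ((1 - 10) + 12)/6 = (-9 + 12)/6 = (⅙)*3 = ½ ≈ 0.50000)
(R + (-2 + 3)²)*u(8) = (½ + (-2 + 3)²)*(-21) = (½ + 1²)*(-21) = (½ + 1)*(-21) = (3/2)*(-21) = -63/2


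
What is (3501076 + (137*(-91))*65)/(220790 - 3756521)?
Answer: -298969/392859 ≈ -0.76101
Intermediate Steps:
(3501076 + (137*(-91))*65)/(220790 - 3756521) = (3501076 - 12467*65)/(-3535731) = (3501076 - 810355)*(-1/3535731) = 2690721*(-1/3535731) = -298969/392859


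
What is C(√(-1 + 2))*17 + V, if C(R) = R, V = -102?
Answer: -85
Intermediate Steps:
C(√(-1 + 2))*17 + V = √(-1 + 2)*17 - 102 = √1*17 - 102 = 1*17 - 102 = 17 - 102 = -85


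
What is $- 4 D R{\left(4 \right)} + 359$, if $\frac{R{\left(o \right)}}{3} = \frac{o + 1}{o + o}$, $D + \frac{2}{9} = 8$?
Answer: $\frac{902}{3} \approx 300.67$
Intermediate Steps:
$D = \frac{70}{9}$ ($D = - \frac{2}{9} + 8 = \frac{70}{9} \approx 7.7778$)
$R{\left(o \right)} = \frac{3 \left(1 + o\right)}{2 o}$ ($R{\left(o \right)} = 3 \frac{o + 1}{o + o} = 3 \frac{1 + o}{2 o} = \frac{3 \left(1 + o\right)}{2 o}$)
$- 4 D R{\left(4 \right)} + 359 = \left(-4\right) \frac{70}{9} \frac{3 \left(1 + 4\right)}{2 \cdot 4} + 359 = - \frac{280 \cdot \frac{3}{2} \cdot \frac{1}{4} \cdot 5}{9} + 359 = \left(- \frac{280}{9}\right) \frac{15}{8} + 359 = - \frac{175}{3} + 359 = \frac{902}{3}$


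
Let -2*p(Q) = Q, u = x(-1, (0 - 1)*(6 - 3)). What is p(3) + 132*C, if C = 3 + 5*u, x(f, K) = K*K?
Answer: 12669/2 ≈ 6334.5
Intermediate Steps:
x(f, K) = K**2
u = 9 (u = ((0 - 1)*(6 - 3))**2 = (-1*3)**2 = (-3)**2 = 9)
p(Q) = -Q/2
C = 48 (C = 3 + 5*9 = 3 + 45 = 48)
p(3) + 132*C = -1/2*3 + 132*48 = -3/2 + 6336 = 12669/2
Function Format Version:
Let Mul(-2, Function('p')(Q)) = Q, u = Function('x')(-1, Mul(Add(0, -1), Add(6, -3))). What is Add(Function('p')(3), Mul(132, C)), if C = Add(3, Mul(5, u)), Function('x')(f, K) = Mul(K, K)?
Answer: Rational(12669, 2) ≈ 6334.5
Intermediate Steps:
Function('x')(f, K) = Pow(K, 2)
u = 9 (u = Pow(Mul(Add(0, -1), Add(6, -3)), 2) = Pow(Mul(-1, 3), 2) = Pow(-3, 2) = 9)
Function('p')(Q) = Mul(Rational(-1, 2), Q)
C = 48 (C = Add(3, Mul(5, 9)) = Add(3, 45) = 48)
Add(Function('p')(3), Mul(132, C)) = Add(Mul(Rational(-1, 2), 3), Mul(132, 48)) = Add(Rational(-3, 2), 6336) = Rational(12669, 2)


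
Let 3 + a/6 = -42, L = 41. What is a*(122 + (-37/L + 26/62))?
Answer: -41700960/1271 ≈ -32810.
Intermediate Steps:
a = -270 (a = -18 + 6*(-42) = -18 - 252 = -270)
a*(122 + (-37/L + 26/62)) = -270*(122 + (-37/41 + 26/62)) = -270*(122 + (-37*1/41 + 26*(1/62))) = -270*(122 + (-37/41 + 13/31)) = -270*(122 - 614/1271) = -270*154448/1271 = -41700960/1271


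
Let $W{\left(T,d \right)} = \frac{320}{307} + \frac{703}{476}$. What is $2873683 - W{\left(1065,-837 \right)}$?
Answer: $\frac{419936676015}{146132} \approx 2.8737 \cdot 10^{6}$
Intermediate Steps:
$W{\left(T,d \right)} = \frac{368141}{146132}$ ($W{\left(T,d \right)} = 320 \cdot \frac{1}{307} + 703 \cdot \frac{1}{476} = \frac{320}{307} + \frac{703}{476} = \frac{368141}{146132}$)
$2873683 - W{\left(1065,-837 \right)} = 2873683 - \frac{368141}{146132} = \frac{419936676015}{146132}$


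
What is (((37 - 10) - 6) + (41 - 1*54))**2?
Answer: 64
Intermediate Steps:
(((37 - 10) - 6) + (41 - 1*54))**2 = ((27 - 6) + (41 - 54))**2 = (21 - 13)**2 = 8**2 = 64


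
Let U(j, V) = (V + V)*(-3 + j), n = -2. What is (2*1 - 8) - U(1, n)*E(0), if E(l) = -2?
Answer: 10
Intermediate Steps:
U(j, V) = 2*V*(-3 + j) (U(j, V) = (2*V)*(-3 + j) = 2*V*(-3 + j))
(2*1 - 8) - U(1, n)*E(0) = (2*1 - 8) - 2*(-2)*(-3 + 1)*(-2) = (2 - 8) - 2*(-2)*(-2)*(-2) = -6 - 8*(-2) = -6 - 1*(-16) = -6 + 16 = 10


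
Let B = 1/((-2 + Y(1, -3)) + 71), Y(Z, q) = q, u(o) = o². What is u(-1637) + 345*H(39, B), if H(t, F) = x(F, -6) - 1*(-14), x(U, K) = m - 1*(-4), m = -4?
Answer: 2684599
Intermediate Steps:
x(U, K) = 0 (x(U, K) = -4 - 1*(-4) = -4 + 4 = 0)
B = 1/66 (B = 1/((-2 - 3) + 71) = 1/(-5 + 71) = 1/66 ≈ 0.015152)
H(t, F) = 14 (H(t, F) = 0 - 1*(-14) = 0 + 14 = 14)
u(-1637) + 345*H(39, B) = (-1637)² + 345*14 = 2679769 + 4830 = 2684599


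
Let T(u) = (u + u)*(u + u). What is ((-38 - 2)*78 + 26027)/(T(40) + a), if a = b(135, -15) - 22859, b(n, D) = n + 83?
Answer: -22907/16241 ≈ -1.4104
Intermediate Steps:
b(n, D) = 83 + n
T(u) = 4*u² (T(u) = (2*u)*(2*u) = 4*u²)
a = -22641 (a = (83 + 135) - 22859 = 218 - 22859 = -22641)
((-38 - 2)*78 + 26027)/(T(40) + a) = ((-38 - 2)*78 + 26027)/(4*40² - 22641) = (-40*78 + 26027)/(4*1600 - 22641) = (-3120 + 26027)/(6400 - 22641) = 22907/(-16241) = 22907*(-1/16241) = -22907/16241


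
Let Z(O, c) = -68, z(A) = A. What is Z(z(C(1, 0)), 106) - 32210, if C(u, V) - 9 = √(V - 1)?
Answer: -32278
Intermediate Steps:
C(u, V) = 9 + √(-1 + V) (C(u, V) = 9 + √(V - 1) = 9 + √(-1 + V))
Z(z(C(1, 0)), 106) - 32210 = -68 - 32210 = -32278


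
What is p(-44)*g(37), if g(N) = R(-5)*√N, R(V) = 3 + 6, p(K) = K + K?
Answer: -792*√37 ≈ -4817.5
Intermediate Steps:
p(K) = 2*K
R(V) = 9
g(N) = 9*√N
p(-44)*g(37) = (2*(-44))*(9*√37) = -792*√37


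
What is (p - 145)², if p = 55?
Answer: 8100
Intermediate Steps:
(p - 145)² = (55 - 145)² = (-90)² = 8100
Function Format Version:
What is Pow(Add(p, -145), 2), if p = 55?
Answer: 8100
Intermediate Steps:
Pow(Add(p, -145), 2) = Pow(Add(55, -145), 2) = Pow(-90, 2) = 8100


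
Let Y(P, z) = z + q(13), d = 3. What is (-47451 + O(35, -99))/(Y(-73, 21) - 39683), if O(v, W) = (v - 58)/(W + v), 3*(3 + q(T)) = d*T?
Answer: 3036841/2537728 ≈ 1.1967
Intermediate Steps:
q(T) = -3 + T (q(T) = -3 + (3*T)/3 = -3 + T)
Y(P, z) = 10 + z (Y(P, z) = z + (-3 + 13) = z + 10 = 10 + z)
O(v, W) = (-58 + v)/(W + v)
(-47451 + O(35, -99))/(Y(-73, 21) - 39683) = (-47451 + (-58 + 35)/(-99 + 35))/((10 + 21) - 39683) = (-47451 - 23/(-64))/(31 - 39683) = (-47451 - 1/64*(-23))/(-39652) = (-47451 + 23/64)*(-1/39652) = -3036841/64*(-1/39652) = 3036841/2537728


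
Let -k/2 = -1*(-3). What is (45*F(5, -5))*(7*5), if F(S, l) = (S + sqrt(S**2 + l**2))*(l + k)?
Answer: -86625 - 86625*sqrt(2) ≈ -2.0913e+5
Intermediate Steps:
k = -6 (k = -(-2)*(-3) = -2*3 = -6)
F(S, l) = (-6 + l)*(S + sqrt(S**2 + l**2)) (F(S, l) = (S + sqrt(S**2 + l**2))*(l - 6) = (S + sqrt(S**2 + l**2))*(-6 + l) = (-6 + l)*(S + sqrt(S**2 + l**2)))
(45*F(5, -5))*(7*5) = (45*(-6*5 - 6*sqrt(5**2 + (-5)**2) + 5*(-5) - 5*sqrt(5**2 + (-5)**2)))*(7*5) = (45*(-30 - 6*sqrt(25 + 25) - 25 - 5*sqrt(25 + 25)))*35 = (45*(-30 - 30*sqrt(2) - 25 - 25*sqrt(2)))*35 = (45*(-55 - 55*sqrt(2)))*35 = (-2475 - 2475*sqrt(2))*35 = -86625 - 86625*sqrt(2)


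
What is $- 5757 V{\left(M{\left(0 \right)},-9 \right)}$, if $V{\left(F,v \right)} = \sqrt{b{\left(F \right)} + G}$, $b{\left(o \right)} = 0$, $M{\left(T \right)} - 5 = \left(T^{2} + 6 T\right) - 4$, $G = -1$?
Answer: $- 5757 i \approx - 5757.0 i$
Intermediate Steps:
$M{\left(T \right)} = 1 + T^{2} + 6 T$ ($M{\left(T \right)} = 5 - \left(4 - T^{2} - 6 T\right) = 5 + \left(-4 + T^{2} + 6 T\right) = 1 + T^{2} + 6 T$)
$V{\left(F,v \right)} = i$ ($V{\left(F,v \right)} = \sqrt{0 - 1} = \sqrt{-1} = i$)
$- 5757 V{\left(M{\left(0 \right)},-9 \right)} = - 5757 i$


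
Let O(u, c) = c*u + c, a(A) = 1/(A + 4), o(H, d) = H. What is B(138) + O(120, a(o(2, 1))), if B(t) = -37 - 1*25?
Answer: -251/6 ≈ -41.833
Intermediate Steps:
B(t) = -62 (B(t) = -37 - 25 = -62)
a(A) = 1/(4 + A)
O(u, c) = c + c*u
B(138) + O(120, a(o(2, 1))) = -62 + (1 + 120)/(4 + 2) = -62 + 121/6 = -251/6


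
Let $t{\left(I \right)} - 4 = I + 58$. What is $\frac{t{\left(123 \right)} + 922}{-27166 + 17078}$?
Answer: $- \frac{1107}{10088} \approx -0.10973$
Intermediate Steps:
$t{\left(I \right)} = 62 + I$ ($t{\left(I \right)} = 4 + \left(I + 58\right) = 4 + \left(58 + I\right) = 62 + I$)
$\frac{t{\left(123 \right)} + 922}{-27166 + 17078} = \frac{\left(62 + 123\right) + 922}{-27166 + 17078} = \frac{185 + 922}{-10088} = 1107 \left(- \frac{1}{10088}\right) = - \frac{1107}{10088}$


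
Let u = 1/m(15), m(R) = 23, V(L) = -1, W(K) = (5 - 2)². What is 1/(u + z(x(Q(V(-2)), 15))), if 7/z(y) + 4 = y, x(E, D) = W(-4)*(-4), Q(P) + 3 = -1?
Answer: -920/121 ≈ -7.6033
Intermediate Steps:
W(K) = 9 (W(K) = 3² = 9)
Q(P) = -4 (Q(P) = -3 - 1 = -4)
x(E, D) = -36 (x(E, D) = 9*(-4) = -36)
z(y) = 7/(-4 + y)
u = 1/23 ≈ 0.043478
1/(u + z(x(Q(V(-2)), 15))) = 1/(1/23 + 7/(-4 - 36)) = 1/(1/23 + 7/(-40)) = 1/(1/23 + 7*(-1/40)) = 1/(1/23 - 7/40) = 1/(-121/920) = -920/121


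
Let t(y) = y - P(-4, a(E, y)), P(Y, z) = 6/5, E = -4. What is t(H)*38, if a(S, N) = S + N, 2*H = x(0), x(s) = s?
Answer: -228/5 ≈ -45.600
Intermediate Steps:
H = 0 (H = (½)*0 = 0)
a(S, N) = N + S
P(Y, z) = 6/5 (P(Y, z) = 6*(⅕) = 6/5)
t(y) = -6/5 + y (t(y) = y - 1*6/5 = y - 6/5 = -6/5 + y)
t(H)*38 = (-6/5 + 0)*38 = -6/5*38 = -228/5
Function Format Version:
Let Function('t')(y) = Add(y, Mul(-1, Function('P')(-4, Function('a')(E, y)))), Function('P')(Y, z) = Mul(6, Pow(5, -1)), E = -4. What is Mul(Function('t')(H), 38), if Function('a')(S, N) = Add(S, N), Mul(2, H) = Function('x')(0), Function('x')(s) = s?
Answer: Rational(-228, 5) ≈ -45.600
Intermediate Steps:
H = 0 (H = Mul(Rational(1, 2), 0) = 0)
Function('a')(S, N) = Add(N, S)
Function('P')(Y, z) = Rational(6, 5) (Function('P')(Y, z) = Mul(6, Rational(1, 5)) = Rational(6, 5))
Function('t')(y) = Add(Rational(-6, 5), y) (Function('t')(y) = Add(y, Mul(-1, Rational(6, 5))) = Add(y, Rational(-6, 5)) = Add(Rational(-6, 5), y))
Mul(Function('t')(H), 38) = Mul(Add(Rational(-6, 5), 0), 38) = Mul(Rational(-6, 5), 38) = Rational(-228, 5)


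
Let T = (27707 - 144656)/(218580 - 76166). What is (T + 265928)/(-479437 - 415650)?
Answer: -37871753243/127472920018 ≈ -0.29710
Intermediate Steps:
T = -116949/142414 ≈ -0.82119
(T + 265928)/(-479437 - 415650) = (-116949/142414 + 265928)/(-479437 - 415650) = (37871753243/142414)/(-895087) = (37871753243/142414)*(-1/895087) = -37871753243/127472920018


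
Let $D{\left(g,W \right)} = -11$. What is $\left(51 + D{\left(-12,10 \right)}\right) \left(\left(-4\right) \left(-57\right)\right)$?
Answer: $9120$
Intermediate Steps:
$\left(51 + D{\left(-12,10 \right)}\right) \left(\left(-4\right) \left(-57\right)\right) = \left(51 - 11\right) \left(\left(-4\right) \left(-57\right)\right) = 40 \cdot 228 = 9120$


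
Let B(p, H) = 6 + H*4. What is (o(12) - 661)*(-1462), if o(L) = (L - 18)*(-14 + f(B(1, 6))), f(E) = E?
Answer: 1106734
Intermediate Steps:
B(p, H) = 6 + 4*H
o(L) = -288 + 16*L (o(L) = (L - 18)*(-14 + (6 + 4*6)) = (-18 + L)*(-14 + (6 + 24)) = (-18 + L)*(-14 + 30) = (-18 + L)*16 = -288 + 16*L)
(o(12) - 661)*(-1462) = ((-288 + 16*12) - 661)*(-1462) = ((-288 + 192) - 661)*(-1462) = (-96 - 661)*(-1462) = -757*(-1462) = 1106734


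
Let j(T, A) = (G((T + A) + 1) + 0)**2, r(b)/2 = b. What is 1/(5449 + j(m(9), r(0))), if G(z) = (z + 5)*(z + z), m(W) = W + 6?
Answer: 1/457033 ≈ 2.1880e-6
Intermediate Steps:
r(b) = 2*b
m(W) = 6 + W
G(z) = 2*z*(5 + z) (G(z) = (5 + z)*(2*z) = 2*z*(5 + z))
j(T, A) = 4*(1 + A + T)**2*(6 + A + T)**2 (j(T, A) = (2*((T + A) + 1)*(5 + ((T + A) + 1)) + 0)**2 = (2*((A + T) + 1)*(5 + ((A + T) + 1)) + 0)**2 = (2*(1 + A + T)*(5 + (1 + A + T)) + 0)**2 = (2*(1 + A + T)*(6 + A + T) + 0)**2 = (2*(1 + A + T)*(6 + A + T))**2 = 4*(1 + A + T)**2*(6 + A + T)**2)
1/(5449 + j(m(9), r(0))) = 1/(5449 + 4*(1 + 2*0 + (6 + 9))**2*(6 + 2*0 + (6 + 9))**2) = 1/(5449 + 4*(1 + 0 + 15)**2*(6 + 0 + 15)**2) = 1/(5449 + 4*16**2*21**2) = 1/(5449 + 4*256*441) = 1/(5449 + 451584) = 1/457033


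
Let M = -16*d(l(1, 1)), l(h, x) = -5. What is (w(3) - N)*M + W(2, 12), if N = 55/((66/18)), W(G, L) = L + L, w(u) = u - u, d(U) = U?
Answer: -1176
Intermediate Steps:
w(u) = 0
W(G, L) = 2*L
N = 15 (N = 55/((66*(1/18))) = 55/(11/3) = 55*(3/11) = 15)
M = 80 (M = -16*(-5) = 80)
(w(3) - N)*M + W(2, 12) = (0 - 1*15)*80 + 2*12 = (0 - 15)*80 + 24 = -15*80 + 24 = -1200 + 24 = -1176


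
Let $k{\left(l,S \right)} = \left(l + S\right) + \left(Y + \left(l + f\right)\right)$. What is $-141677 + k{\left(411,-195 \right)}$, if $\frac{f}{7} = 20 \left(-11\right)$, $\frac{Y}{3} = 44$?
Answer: $-142458$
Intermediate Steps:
$Y = 132$ ($Y = 3 \cdot 44 = 132$)
$f = -1540$ ($f = 7 \cdot 20 \left(-11\right) = 7 \left(-220\right) = -1540$)
$k{\left(l,S \right)} = -1408 + S + 2 l$ ($k{\left(l,S \right)} = \left(l + S\right) + \left(132 + \left(l - 1540\right)\right) = \left(S + l\right) + \left(132 + \left(-1540 + l\right)\right) = \left(S + l\right) + \left(-1408 + l\right) = -1408 + S + 2 l$)
$-141677 + k{\left(411,-195 \right)} = -141677 - 781 = -142458$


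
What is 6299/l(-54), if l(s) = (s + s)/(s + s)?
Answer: 6299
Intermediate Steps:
l(s) = 1 (l(s) = (2*s)/((2*s)) = (2*s)*(1/(2*s)) = 1)
6299/l(-54) = 6299/1 = 6299*1 = 6299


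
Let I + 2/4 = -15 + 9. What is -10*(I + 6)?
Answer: 5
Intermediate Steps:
I = -13/2 (I = -1/2 + (-15 + 9) = -1/2 - 6 = -13/2 ≈ -6.5000)
-10*(I + 6) = -10*(-13/2 + 6) = -10*(-1/2) = 5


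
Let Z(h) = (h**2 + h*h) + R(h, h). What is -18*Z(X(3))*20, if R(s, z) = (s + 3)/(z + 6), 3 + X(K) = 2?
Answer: -864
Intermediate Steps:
X(K) = -1 (X(K) = -3 + 2 = -1)
R(s, z) = (3 + s)/(6 + z)
Z(h) = 2*h**2 + (3 + h)/(6 + h) (Z(h) = (h**2 + h*h) + (3 + h)/(6 + h) = (h**2 + h**2) + (3 + h)/(6 + h) = 2*h**2 + (3 + h)/(6 + h))
-18*Z(X(3))*20 = -18*(3 - 1 + 2*(-1)**2*(6 - 1))/(6 - 1)*20 = -18*(3 - 1 + 2*1*5)/5*20 = -18*(3 - 1 + 10)/5*20 = -18*12/5*20 = -216/5*20 = -864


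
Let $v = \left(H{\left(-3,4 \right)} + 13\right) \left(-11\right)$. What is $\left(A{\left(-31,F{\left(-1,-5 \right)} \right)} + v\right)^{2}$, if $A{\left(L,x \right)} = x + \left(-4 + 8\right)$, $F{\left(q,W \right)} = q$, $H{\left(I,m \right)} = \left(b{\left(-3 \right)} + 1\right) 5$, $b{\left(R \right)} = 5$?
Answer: $220900$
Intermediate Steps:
$H{\left(I,m \right)} = 30$ ($H{\left(I,m \right)} = \left(5 + 1\right) 5 = 6 \cdot 5 = 30$)
$A{\left(L,x \right)} = 4 + x$ ($A{\left(L,x \right)} = x + 4 = 4 + x$)
$v = -473$ ($v = \left(30 + 13\right) \left(-11\right) = 43 \left(-11\right) = -473$)
$\left(A{\left(-31,F{\left(-1,-5 \right)} \right)} + v\right)^{2} = \left(\left(4 - 1\right) - 473\right)^{2} = \left(3 - 473\right)^{2} = \left(-470\right)^{2} = 220900$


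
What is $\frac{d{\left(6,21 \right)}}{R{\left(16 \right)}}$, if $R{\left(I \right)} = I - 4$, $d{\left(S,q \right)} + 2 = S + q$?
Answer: $\frac{25}{12} \approx 2.0833$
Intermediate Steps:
$d{\left(S,q \right)} = -2 + S + q$ ($d{\left(S,q \right)} = -2 + \left(S + q\right) = -2 + S + q$)
$R{\left(I \right)} = -4 + I$
$\frac{d{\left(6,21 \right)}}{R{\left(16 \right)}} = \frac{-2 + 6 + 21}{-4 + 16} = \frac{25}{12}$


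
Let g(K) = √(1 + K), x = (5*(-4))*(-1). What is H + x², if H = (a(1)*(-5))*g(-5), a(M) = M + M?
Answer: 400 - 20*I ≈ 400.0 - 20.0*I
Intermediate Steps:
a(M) = 2*M
x = 20 (x = -20*(-1) = 20)
H = -20*I (H = ((2*1)*(-5))*√(1 - 5) = (2*(-5))*√(-4) = -20*I ≈ -20.0*I)
H + x² = -20*I + 20² = -20*I + 400 = 400 - 20*I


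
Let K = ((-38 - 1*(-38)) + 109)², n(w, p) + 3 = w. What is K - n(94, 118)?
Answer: 11790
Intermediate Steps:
n(w, p) = -3 + w
K = 11881 (K = ((-38 + 38) + 109)² = (0 + 109)² = 109² = 11881)
K - n(94, 118) = 11881 - (-3 + 94) = 11881 - 1*91 = 11881 - 91 = 11790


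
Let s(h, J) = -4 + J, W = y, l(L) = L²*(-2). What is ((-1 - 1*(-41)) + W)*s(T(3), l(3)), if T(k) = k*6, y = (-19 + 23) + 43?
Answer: -1914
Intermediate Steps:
y = 47 (y = 4 + 43 = 47)
l(L) = -2*L²
W = 47
T(k) = 6*k
((-1 - 1*(-41)) + W)*s(T(3), l(3)) = ((-1 - 1*(-41)) + 47)*(-4 - 2*3²) = ((-1 + 41) + 47)*(-4 - 2*9) = (40 + 47)*(-4 - 18) = 87*(-22) = -1914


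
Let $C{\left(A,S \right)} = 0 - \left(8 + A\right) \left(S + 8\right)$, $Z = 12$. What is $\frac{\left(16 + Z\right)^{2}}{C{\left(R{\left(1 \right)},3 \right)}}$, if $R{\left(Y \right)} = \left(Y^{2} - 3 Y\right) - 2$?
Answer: $- \frac{196}{11} \approx -17.818$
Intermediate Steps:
$R{\left(Y \right)} = -2 + Y^{2} - 3 Y$
$C{\left(A,S \right)} = - \left(8 + A\right) \left(8 + S\right)$ ($C{\left(A,S \right)} = 0 - \left(8 + A\right) \left(8 + S\right) = - \left(8 + A\right) \left(8 + S\right)$)
$\frac{\left(16 + Z\right)^{2}}{C{\left(R{\left(1 \right)},3 \right)}} = \frac{\left(16 + 12\right)^{2}}{-64 - 8 \left(-2 + 1^{2} - 3\right) - 24 - \left(-2 + 1^{2} - 3\right) 3} = \frac{28^{2}}{-64 - 8 \left(-2 + 1 - 3\right) - 24 - \left(-2 + 1 - 3\right) 3} = \frac{784}{-64 - -32 - 24 - \left(-4\right) 3} = \frac{784}{-64 + 32 - 24 + 12} = \frac{784}{-44} = 784 \left(- \frac{1}{44}\right) = - \frac{196}{11}$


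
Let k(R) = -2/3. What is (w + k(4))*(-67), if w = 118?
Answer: -23584/3 ≈ -7861.3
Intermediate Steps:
k(R) = -⅔ (k(R) = -2*⅓ = -⅔)
(w + k(4))*(-67) = (118 - ⅔)*(-67) = (352/3)*(-67) = -23584/3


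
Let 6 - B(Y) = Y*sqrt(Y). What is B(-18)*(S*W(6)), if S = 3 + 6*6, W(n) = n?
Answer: 1404 + 12636*I*sqrt(2) ≈ 1404.0 + 17870.0*I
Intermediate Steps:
B(Y) = 6 - Y**(3/2) (B(Y) = 6 - Y*sqrt(Y) = 6 - Y**(3/2))
S = 39 (S = 3 + 36 = 39)
B(-18)*(S*W(6)) = (6 - (-18)**(3/2))*(39*6) = (6 - (-54)*I*sqrt(2))*234 = (6 + 54*I*sqrt(2))*234 = 1404 + 12636*I*sqrt(2)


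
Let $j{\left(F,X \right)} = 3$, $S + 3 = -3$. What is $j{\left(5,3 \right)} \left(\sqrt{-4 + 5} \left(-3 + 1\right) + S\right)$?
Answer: $-24$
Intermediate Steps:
$S = -6$ ($S = -3 - 3 = -6$)
$j{\left(5,3 \right)} \left(\sqrt{-4 + 5} \left(-3 + 1\right) + S\right) = 3 \left(\sqrt{-4 + 5} \left(-3 + 1\right) - 6\right) = 3 \left(\sqrt{1} \left(-2\right) - 6\right) = 3 \left(1 \left(-2\right) - 6\right) = 3 \left(-2 - 6\right) = 3 \left(-8\right) = -24$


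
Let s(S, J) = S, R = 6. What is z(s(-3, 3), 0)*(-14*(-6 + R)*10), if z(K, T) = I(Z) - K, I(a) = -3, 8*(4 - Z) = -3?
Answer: 0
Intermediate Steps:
Z = 35/8 (Z = 4 - ⅛*(-3) = 4 + 3/8 = 35/8 ≈ 4.3750)
z(K, T) = -3 - K
z(s(-3, 3), 0)*(-14*(-6 + R)*10) = (-3 - 1*(-3))*(-14*(-6 + 6)*10) = (-3 + 3)*(-14*0*10) = 0*(0*10) = 0*0 = 0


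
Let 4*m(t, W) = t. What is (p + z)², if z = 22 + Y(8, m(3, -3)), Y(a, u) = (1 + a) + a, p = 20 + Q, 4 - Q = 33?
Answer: 900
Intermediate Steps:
Q = -29 (Q = 4 - 1*33 = 4 - 33 = -29)
m(t, W) = t/4
p = -9 (p = 20 - 29 = -9)
Y(a, u) = 1 + 2*a
z = 39 (z = 22 + (1 + 2*8) = 22 + (1 + 16) = 22 + 17 = 39)
(p + z)² = (-9 + 39)² = 30² = 900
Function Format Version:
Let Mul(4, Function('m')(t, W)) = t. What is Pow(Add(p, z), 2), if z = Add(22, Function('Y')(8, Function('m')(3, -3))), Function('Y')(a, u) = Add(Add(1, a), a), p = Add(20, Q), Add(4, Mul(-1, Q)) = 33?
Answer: 900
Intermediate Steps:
Q = -29 (Q = Add(4, Mul(-1, 33)) = Add(4, -33) = -29)
Function('m')(t, W) = Mul(Rational(1, 4), t)
p = -9 (p = Add(20, -29) = -9)
Function('Y')(a, u) = Add(1, Mul(2, a))
z = 39 (z = Add(22, Add(1, Mul(2, 8))) = Add(22, Add(1, 16)) = Add(22, 17) = 39)
Pow(Add(p, z), 2) = Pow(Add(-9, 39), 2) = Pow(30, 2) = 900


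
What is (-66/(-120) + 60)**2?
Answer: 1466521/400 ≈ 3666.3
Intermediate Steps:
(-66/(-120) + 60)**2 = (-66*(-1/120) + 60)**2 = (11/20 + 60)**2 = (1211/20)**2 = 1466521/400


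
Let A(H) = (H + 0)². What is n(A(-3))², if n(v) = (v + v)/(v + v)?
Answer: 1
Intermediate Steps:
A(H) = H²
n(v) = 1 (n(v) = (2*v)/((2*v)) = (2*v)*(1/(2*v)) = 1)
n(A(-3))² = 1² = 1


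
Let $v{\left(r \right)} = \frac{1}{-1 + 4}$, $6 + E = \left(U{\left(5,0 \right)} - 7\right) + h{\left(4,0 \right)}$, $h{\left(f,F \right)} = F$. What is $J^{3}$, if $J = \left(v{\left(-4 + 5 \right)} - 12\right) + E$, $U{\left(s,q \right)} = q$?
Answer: $- \frac{405224}{27} \approx -15008.0$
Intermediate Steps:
$E = -13$ ($E = -6 + \left(\left(0 - 7\right) + 0\right) = -6 + \left(-7 + 0\right) = -6 - 7 = -13$)
$v{\left(r \right)} = \frac{1}{3}$
$J = - \frac{74}{3}$ ($J = \left(\frac{1}{3} - 12\right) - 13 = - \frac{35}{3} - 13 = - \frac{74}{3} \approx -24.667$)
$J^{3} = \left(- \frac{74}{3}\right)^{3} = - \frac{405224}{27}$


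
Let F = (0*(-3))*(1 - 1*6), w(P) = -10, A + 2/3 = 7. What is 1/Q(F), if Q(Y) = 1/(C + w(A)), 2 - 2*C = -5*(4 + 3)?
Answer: 17/2 ≈ 8.5000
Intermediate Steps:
A = 19/3 (A = -⅔ + 7 = 19/3 ≈ 6.3333)
C = 37/2 (C = 1 - (-5)*(4 + 3)/2 = 1 - (-5)*7/2 = 1 - ½*(-35) = 1 + 35/2 = 37/2 ≈ 18.500)
F = 0 (F = 0*(1 - 6) = 0*(-5) = 0)
Q(Y) = 2/17 (Q(Y) = 1/(37/2 - 10) = 1/(17/2) = 2/17)
1/Q(F) = 1/(2/17) = 17/2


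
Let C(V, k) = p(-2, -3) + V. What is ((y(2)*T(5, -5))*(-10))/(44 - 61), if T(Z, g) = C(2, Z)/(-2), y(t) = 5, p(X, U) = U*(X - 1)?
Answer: -275/17 ≈ -16.176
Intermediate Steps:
p(X, U) = U*(-1 + X)
C(V, k) = 9 + V (C(V, k) = -3*(-1 - 2) + V = -3*(-3) + V = 9 + V)
T(Z, g) = -11/2 (T(Z, g) = (9 + 2)/(-2) = 11*(-½) = -11/2)
((y(2)*T(5, -5))*(-10))/(44 - 61) = ((5*(-11/2))*(-10))/(44 - 61) = (-55/2*(-10))/(-17) = -1/17*275 = -275/17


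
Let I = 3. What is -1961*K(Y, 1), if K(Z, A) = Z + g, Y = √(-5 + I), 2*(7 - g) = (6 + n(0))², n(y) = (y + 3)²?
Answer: 413771/2 - 1961*I*√2 ≈ 2.0689e+5 - 2773.3*I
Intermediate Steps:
n(y) = (3 + y)²
g = -211/2 (g = 7 - (6 + (3 + 0)²)²/2 = 7 - (6 + 3²)²/2 = 7 - (6 + 9)²/2 = 7 - ½*15² = 7 - ½*225 = 7 - 225/2 = -211/2 ≈ -105.50)
Y = I*√2 (Y = √(-5 + 3) = √(-2) = I*√2 ≈ 1.4142*I)
K(Z, A) = -211/2 + Z (K(Z, A) = Z - 211/2 = -211/2 + Z)
-1961*K(Y, 1) = -1961*(-211/2 + I*√2) = 413771/2 - 1961*I*√2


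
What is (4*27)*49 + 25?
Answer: 5317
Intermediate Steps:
(4*27)*49 + 25 = 108*49 + 25 = 5292 + 25 = 5317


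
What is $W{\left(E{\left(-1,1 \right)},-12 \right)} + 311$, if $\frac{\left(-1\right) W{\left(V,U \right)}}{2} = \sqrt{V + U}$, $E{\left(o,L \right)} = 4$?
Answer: $311 - 4 i \sqrt{2} \approx 311.0 - 5.6569 i$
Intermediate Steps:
$W{\left(V,U \right)} = - 2 \sqrt{U + V}$ ($W{\left(V,U \right)} = - 2 \sqrt{V + U} = - 2 \sqrt{U + V}$)
$W{\left(E{\left(-1,1 \right)},-12 \right)} + 311 = - 2 \sqrt{-12 + 4} + 311 = - 2 \sqrt{-8} + 311 = - 2 \cdot 2 i \sqrt{2} + 311 = - 4 i \sqrt{2} + 311 = 311 - 4 i \sqrt{2}$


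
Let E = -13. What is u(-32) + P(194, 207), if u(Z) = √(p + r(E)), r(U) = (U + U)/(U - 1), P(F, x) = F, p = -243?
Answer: 194 + 2*I*√2954/7 ≈ 194.0 + 15.529*I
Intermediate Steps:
r(U) = 2*U/(-1 + U) (r(U) = (2*U)/(-1 + U) = 2*U/(-1 + U))
u(Z) = 2*I*√2954/7 (u(Z) = √(-243 + 2*(-13)/(-1 - 13)) = √(-243 + 2*(-13)/(-14)) = √(-243 + 2*(-13)*(-1/14)) = √(-243 + 13/7) = √(-1688/7) = 2*I*√2954/7)
u(-32) + P(194, 207) = 2*I*√2954/7 + 194 = 194 + 2*I*√2954/7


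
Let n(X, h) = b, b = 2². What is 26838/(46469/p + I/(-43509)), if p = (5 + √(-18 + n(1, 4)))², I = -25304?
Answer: 1167694542*(-11*I + 10*√14)/(5*(-404419613*I + 50608*√14)) ≈ 6.3623 + 21.604*I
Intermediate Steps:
b = 4
n(X, h) = 4
p = (5 + I*√14)² (p = (5 + √(-18 + 4))² = (5 + √(-14))² = (5 + I*√14)² ≈ 11.0 + 37.417*I)
26838/(46469/p + I/(-43509)) = 26838/(46469/((5 + I*√14)²) - 25304/(-43509)) = 26838/(46469/(5 + I*√14)² - 25304*(-1/43509)) = 26838/(46469/(5 + I*√14)² + 25304/43509) = 26838/(25304/43509 + 46469/(5 + I*√14)²)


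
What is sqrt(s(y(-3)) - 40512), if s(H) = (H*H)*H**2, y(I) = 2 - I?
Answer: I*sqrt(39887) ≈ 199.72*I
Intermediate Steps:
s(H) = H**4 (s(H) = H**2*H**2 = H**4)
sqrt(s(y(-3)) - 40512) = sqrt((2 - 1*(-3))**4 - 40512) = sqrt((2 + 3)**4 - 40512) = sqrt(5**4 - 40512) = sqrt(625 - 40512) = sqrt(-39887) = I*sqrt(39887)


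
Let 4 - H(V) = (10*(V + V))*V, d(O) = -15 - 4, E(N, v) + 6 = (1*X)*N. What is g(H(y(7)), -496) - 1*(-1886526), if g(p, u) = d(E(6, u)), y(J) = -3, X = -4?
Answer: 1886507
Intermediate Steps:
E(N, v) = -6 - 4*N (E(N, v) = -6 + (1*(-4))*N = -6 - 4*N)
d(O) = -19
H(V) = 4 - 20*V² (H(V) = 4 - 10*(V + V)*V = 4 - 10*(2*V)*V = 4 - 20*V*V = 4 - 20*V²)
g(p, u) = -19
g(H(y(7)), -496) - 1*(-1886526) = -19 - 1*(-1886526) = -19 + 1886526 = 1886507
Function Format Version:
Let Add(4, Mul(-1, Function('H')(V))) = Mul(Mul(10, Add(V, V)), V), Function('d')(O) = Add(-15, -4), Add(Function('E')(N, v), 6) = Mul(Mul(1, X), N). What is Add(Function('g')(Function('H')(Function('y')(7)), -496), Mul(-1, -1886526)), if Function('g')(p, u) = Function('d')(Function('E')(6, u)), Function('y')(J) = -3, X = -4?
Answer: 1886507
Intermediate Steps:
Function('E')(N, v) = Add(-6, Mul(-4, N)) (Function('E')(N, v) = Add(-6, Mul(Mul(1, -4), N)) = Add(-6, Mul(-4, N)))
Function('d')(O) = -19
Function('H')(V) = Add(4, Mul(-20, Pow(V, 2))) (Function('H')(V) = Add(4, Mul(-1, Mul(Mul(10, Add(V, V)), V))) = Add(4, Mul(-1, Mul(Mul(10, Mul(2, V)), V))) = Add(4, Mul(-1, Mul(Mul(20, V), V))) = Add(4, Mul(-1, Mul(20, Pow(V, 2)))) = Add(4, Mul(-20, Pow(V, 2))))
Function('g')(p, u) = -19
Add(Function('g')(Function('H')(Function('y')(7)), -496), Mul(-1, -1886526)) = Add(-19, Mul(-1, -1886526)) = Add(-19, 1886526) = 1886507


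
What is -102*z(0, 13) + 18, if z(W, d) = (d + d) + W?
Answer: -2634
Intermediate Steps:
z(W, d) = W + 2*d (z(W, d) = 2*d + W = W + 2*d)
-102*z(0, 13) + 18 = -102*(0 + 2*13) + 18 = -102*(0 + 26) + 18 = -102*26 + 18 = -2652 + 18 = -2634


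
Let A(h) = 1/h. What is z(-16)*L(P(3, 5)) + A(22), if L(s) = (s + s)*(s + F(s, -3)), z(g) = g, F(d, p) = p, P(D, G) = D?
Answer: 1/22 ≈ 0.045455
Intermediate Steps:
L(s) = 2*s*(-3 + s) (L(s) = (s + s)*(s - 3) = (2*s)*(-3 + s) = 2*s*(-3 + s))
z(-16)*L(P(3, 5)) + A(22) = -32*3*(-3 + 3) + 1/22 = -32*3*0 + 1/22 = -16*0 + 1/22 = 0 + 1/22 = 1/22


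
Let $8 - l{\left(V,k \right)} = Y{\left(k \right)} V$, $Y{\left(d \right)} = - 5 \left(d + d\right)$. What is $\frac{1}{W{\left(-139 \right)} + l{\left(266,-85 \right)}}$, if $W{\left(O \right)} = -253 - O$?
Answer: $- \frac{1}{226206} \approx -4.4207 \cdot 10^{-6}$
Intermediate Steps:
$Y{\left(d \right)} = - 10 d$ ($Y{\left(d \right)} = - 5 \cdot 2 d = - 10 d$)
$l{\left(V,k \right)} = 8 + 10 V k$ ($l{\left(V,k \right)} = 8 - - 10 k V = 8 - - 10 V k = 8 + 10 V k$)
$\frac{1}{W{\left(-139 \right)} + l{\left(266,-85 \right)}} = \frac{1}{\left(-253 - -139\right) + \left(8 + 10 \cdot 266 \left(-85\right)\right)} = \frac{1}{\left(-253 + 139\right) + \left(8 - 226100\right)} = \frac{1}{-114 - 226092} = \frac{1}{-226206} = - \frac{1}{226206}$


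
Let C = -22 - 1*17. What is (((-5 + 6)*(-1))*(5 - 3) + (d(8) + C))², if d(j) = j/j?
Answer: 1600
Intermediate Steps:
d(j) = 1
C = -39 (C = -22 - 17 = -39)
(((-5 + 6)*(-1))*(5 - 3) + (d(8) + C))² = (((-5 + 6)*(-1))*(5 - 3) + (1 - 39))² = ((1*(-1))*2 - 38)² = (-1*2 - 38)² = (-2 - 38)² = (-40)² = 1600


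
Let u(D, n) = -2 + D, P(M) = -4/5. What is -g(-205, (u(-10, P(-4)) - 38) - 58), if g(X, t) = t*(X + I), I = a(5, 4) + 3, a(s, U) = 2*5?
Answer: -20736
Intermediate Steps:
P(M) = -⅘ (P(M) = -4*⅕ = -⅘)
a(s, U) = 10
I = 13 (I = 10 + 3 = 13)
g(X, t) = t*(13 + X) (g(X, t) = t*(X + 13) = t*(13 + X))
-g(-205, (u(-10, P(-4)) - 38) - 58) = -(((-2 - 10) - 38) - 58)*(13 - 205) = -((-12 - 38) - 58)*(-192) = -(-50 - 58)*(-192) = -(-108)*(-192) = -1*20736 = -20736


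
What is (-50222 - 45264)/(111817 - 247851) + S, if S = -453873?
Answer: -30871032098/68017 ≈ -4.5387e+5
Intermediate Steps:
(-50222 - 45264)/(111817 - 247851) + S = (-50222 - 45264)/(111817 - 247851) - 453873 = -95486/(-136034) - 453873 = -95486*(-1/136034) - 453873 = 47743/68017 - 453873 = -30871032098/68017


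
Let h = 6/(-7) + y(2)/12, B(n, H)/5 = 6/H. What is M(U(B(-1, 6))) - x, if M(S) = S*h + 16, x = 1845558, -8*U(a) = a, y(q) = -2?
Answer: -620101897/336 ≈ -1.8455e+6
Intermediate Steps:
B(n, H) = 30/H (B(n, H) = 5*(6/H) = 30/H)
U(a) = -a/8
h = -43/42 (h = 6/(-7) - 2/12 = 6*(-1/7) - 2*1/12 = -6/7 - 1/6 = -43/42 ≈ -1.0238)
M(S) = 16 - 43*S/42 (M(S) = S*(-43/42) + 16 = -43*S/42 + 16 = 16 - 43*S/42)
M(U(B(-1, 6))) - x = (16 - (-43)*30/6/336) - 1*1845558 = (16 - (-43)*30*(1/6)/336) - 1845558 = (16 - (-43)*5/336) - 1845558 = (16 - 43/42*(-5/8)) - 1845558 = (16 + 215/336) - 1845558 = 5591/336 - 1845558 = -620101897/336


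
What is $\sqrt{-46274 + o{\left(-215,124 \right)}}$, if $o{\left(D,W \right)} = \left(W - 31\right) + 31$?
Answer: $5 i \sqrt{1846} \approx 214.83 i$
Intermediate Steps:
$o{\left(D,W \right)} = W$ ($o{\left(D,W \right)} = \left(-31 + W\right) + 31 = W$)
$\sqrt{-46274 + o{\left(-215,124 \right)}} = \sqrt{-46274 + 124} = \sqrt{-46150} = 5 i \sqrt{1846}$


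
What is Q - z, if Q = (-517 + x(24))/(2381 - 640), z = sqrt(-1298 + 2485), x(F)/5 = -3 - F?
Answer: -652/1741 - sqrt(1187) ≈ -34.827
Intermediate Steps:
x(F) = -15 - 5*F (x(F) = 5*(-3 - F) = -15 - 5*F)
z = sqrt(1187) ≈ 34.453
Q = -652/1741 (Q = (-517 + (-15 - 5*24))/(2381 - 640) = (-517 + (-15 - 120))/1741 = (-517 - 135)*(1/1741) = -652*1/1741 = -652/1741 ≈ -0.37450)
Q - z = -652/1741 - sqrt(1187)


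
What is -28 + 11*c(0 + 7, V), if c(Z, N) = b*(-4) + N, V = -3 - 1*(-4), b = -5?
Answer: 203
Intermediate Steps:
V = 1 (V = -3 + 4 = 1)
c(Z, N) = 20 + N (c(Z, N) = -5*(-4) + N = 20 + N)
-28 + 11*c(0 + 7, V) = -28 + 11*(20 + 1) = -28 + 11*21 = -28 + 231 = 203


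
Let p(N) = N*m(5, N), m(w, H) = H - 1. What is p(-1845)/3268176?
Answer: 567645/544696 ≈ 1.0421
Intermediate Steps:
m(w, H) = -1 + H
p(N) = N*(-1 + N)
p(-1845)/3268176 = -1845*(-1 - 1845)/3268176 = -1845*(-1846)*(1/3268176) = 3405870*(1/3268176) = 567645/544696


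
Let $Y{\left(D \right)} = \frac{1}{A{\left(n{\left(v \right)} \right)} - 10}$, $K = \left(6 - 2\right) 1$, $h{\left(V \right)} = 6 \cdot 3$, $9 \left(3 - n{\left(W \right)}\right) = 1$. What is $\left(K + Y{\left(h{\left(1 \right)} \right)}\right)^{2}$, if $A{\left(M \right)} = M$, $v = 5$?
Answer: $\frac{61009}{4096} \approx 14.895$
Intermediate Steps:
$n{\left(W \right)} = \frac{26}{9}$ ($n{\left(W \right)} = 3 - \frac{1}{9} = \frac{26}{9}$)
$h{\left(V \right)} = 18$
$K = 4$ ($K = 4 \cdot 1 = 4$)
$Y{\left(D \right)} = - \frac{9}{64}$ ($Y{\left(D \right)} = \frac{1}{\frac{26}{9} - 10} = \frac{1}{- \frac{64}{9}} = - \frac{9}{64}$)
$\left(K + Y{\left(h{\left(1 \right)} \right)}\right)^{2} = \left(4 - \frac{9}{64}\right)^{2} = \left(\frac{247}{64}\right)^{2} = \frac{61009}{4096}$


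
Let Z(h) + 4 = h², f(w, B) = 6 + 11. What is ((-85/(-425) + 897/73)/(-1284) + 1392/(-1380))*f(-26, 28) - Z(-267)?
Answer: -384290233991/5389590 ≈ -71302.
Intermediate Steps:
f(w, B) = 17
Z(h) = -4 + h²
((-85/(-425) + 897/73)/(-1284) + 1392/(-1380))*f(-26, 28) - Z(-267) = ((-85/(-425) + 897/73)/(-1284) + 1392/(-1380))*17 - (-4 + (-267)²) = ((-85*(-1/425) + 897*(1/73))*(-1/1284) + 1392*(-1/1380))*17 - (-4 + 71289) = ((⅕ + 897/73)*(-1/1284) - 116/115)*17 - 1*71285 = ((4558/365)*(-1/1284) - 116/115)*17 - 71285 = (-2279/234330 - 116/115)*17 - 71285 = -5488873/5389590*17 - 71285 = -93310841/5389590 - 71285 = -384290233991/5389590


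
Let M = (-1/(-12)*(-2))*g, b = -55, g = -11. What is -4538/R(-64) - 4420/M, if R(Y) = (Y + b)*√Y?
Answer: -26520/11 - 2269*I/476 ≈ -2410.9 - 4.7668*I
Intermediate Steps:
R(Y) = √Y*(-55 + Y) (R(Y) = (Y - 55)*√Y = (-55 + Y)*√Y = √Y*(-55 + Y))
M = 11/6 (M = (-1/(-12)*(-2))*(-11) = (-1*(-1/12)*(-2))*(-11) = ((1/12)*(-2))*(-11) = -⅙*(-11) = 11/6 ≈ 1.8333)
-4538/R(-64) - 4420/M = -4538*(-I/(8*(-55 - 64))) - 4420/11/6 = -4538*I/952 - 4420*6/11 = -4538*I/952 - 26520/11 = -2269*I/476 - 26520/11 = -26520/11 - 2269*I/476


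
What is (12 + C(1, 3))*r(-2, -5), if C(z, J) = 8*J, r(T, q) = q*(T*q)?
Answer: -1800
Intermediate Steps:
r(T, q) = T*q²
(12 + C(1, 3))*r(-2, -5) = (12 + 8*3)*(-2*(-5)²) = (12 + 24)*(-2*25) = 36*(-50) = -1800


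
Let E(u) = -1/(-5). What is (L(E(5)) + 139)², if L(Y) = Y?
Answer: 484416/25 ≈ 19377.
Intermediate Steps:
E(u) = ⅕ (E(u) = -1*(-⅕) = ⅕)
(L(E(5)) + 139)² = (⅕ + 139)² = (696/5)² = 484416/25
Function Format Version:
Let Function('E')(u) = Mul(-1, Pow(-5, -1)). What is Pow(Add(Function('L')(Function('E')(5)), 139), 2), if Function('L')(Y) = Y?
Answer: Rational(484416, 25) ≈ 19377.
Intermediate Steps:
Function('E')(u) = Rational(1, 5) (Function('E')(u) = Mul(-1, Rational(-1, 5)) = Rational(1, 5))
Pow(Add(Function('L')(Function('E')(5)), 139), 2) = Pow(Add(Rational(1, 5), 139), 2) = Pow(Rational(696, 5), 2) = Rational(484416, 25)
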